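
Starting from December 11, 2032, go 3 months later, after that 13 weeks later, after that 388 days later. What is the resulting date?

July 3, 2034

Advancing 3 months from December 11, 2032:
month 12 + 3 = 15, which is month 3 of year 2033 → March 2033.
Day 11 is valid in March, giving March 11, 2033.
Counting forward 13 weeks (= 91 days) from March 11, 2033:
March has 31 days, so 31 − 11 = 20 days remain after March 11, 2033; 91 − 20 = 71 left.
April 2033 has 30 days: 71 − 30 = 41 left.
May 2033 has 31 days: 41 − 31 = 10 left.
10 days into June 2033 → June 10, 2033.
Advancing 388 days from June 10, 2033:
June has 30 days, so 30 − 10 = 20 days remain after June 10, 2033; 388 − 20 = 368 left.
July 2033 has 31 days: 368 − 31 = 337 left.
August 2033 has 31 days: 337 − 31 = 306 left.
September 2033 has 30 days: 306 − 30 = 276 left.
October 2033 has 31 days: 276 − 31 = 245 left.
November 2033 has 30 days: 245 − 30 = 215 left.
December 2033 has 31 days: 215 − 31 = 184 left.
January 2034 has 31 days: 184 − 31 = 153 left.
February 2034 has 28 days (2034 is not a leap year): 153 − 28 = 125 left.
March 2034 has 31 days: 125 − 31 = 94 left.
April 2034 has 30 days: 94 − 30 = 64 left.
May 2034 has 31 days: 64 − 31 = 33 left.
June 2034 has 30 days: 33 − 30 = 3 left.
3 days into July 2034 → July 3, 2034.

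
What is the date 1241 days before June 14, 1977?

January 20, 1974

Counting back 1241 days from June 14, 1977.
Going back 14 days from June 14, 1977 reaches the end of the previous month; 1241 − 14 = 1227 left.
May 1977 has 31 days: 1227 − 31 = 1196 left.
April 1977 has 30 days: 1196 − 30 = 1166 left.
March 1977 has 31 days: 1166 − 31 = 1135 left.
February 1977 has 28 days (1977 is not a leap year): 1135 − 28 = 1107 left.
January 1977 has 31 days: 1107 − 31 = 1076 left.
December 1976 has 31 days: 1076 − 31 = 1045 left.
November 1976 has 30 days: 1045 − 30 = 1015 left.
October 1976 has 31 days: 1015 − 31 = 984 left.
September 1976 has 30 days: 984 − 30 = 954 left.
August 1976 has 31 days: 954 − 31 = 923 left.
July 1976 has 31 days: 923 − 31 = 892 left.
June 1976 has 30 days: 892 − 30 = 862 left.
May 1976 has 31 days: 862 − 31 = 831 left.
April 1976 has 30 days: 831 − 30 = 801 left.
March 1976 has 31 days: 801 − 31 = 770 left.
February 1976 has 29 days (1976 is a leap year): 770 − 29 = 741 left.
January 1976 has 31 days: 741 − 31 = 710 left.
December 1975 has 31 days: 710 − 31 = 679 left.
November 1975 has 30 days: 679 − 30 = 649 left.
October 1975 has 31 days: 649 − 31 = 618 left.
September 1975 has 30 days: 618 − 30 = 588 left.
August 1975 has 31 days: 588 − 31 = 557 left.
July 1975 has 31 days: 557 − 31 = 526 left.
June 1975 has 30 days: 526 − 30 = 496 left.
May 1975 has 31 days: 496 − 31 = 465 left.
April 1975 has 30 days: 465 − 30 = 435 left.
March 1975 has 31 days: 435 − 31 = 404 left.
February 1975 has 28 days (1975 is not a leap year): 404 − 28 = 376 left.
January 1975 has 31 days: 376 − 31 = 345 left.
December 1974 has 31 days: 345 − 31 = 314 left.
November 1974 has 30 days: 314 − 30 = 284 left.
October 1974 has 31 days: 284 − 31 = 253 left.
September 1974 has 30 days: 253 − 30 = 223 left.
August 1974 has 31 days: 223 − 31 = 192 left.
July 1974 has 31 days: 192 − 31 = 161 left.
June 1974 has 30 days: 161 − 30 = 131 left.
May 1974 has 31 days: 131 − 31 = 100 left.
April 1974 has 30 days: 100 − 30 = 70 left.
March 1974 has 31 days: 70 − 31 = 39 left.
February 1974 has 28 days (1974 is not a leap year): 39 − 28 = 11 left.
January 1974 has 31 days; 31 − 11 = 20 → January 20, 1974.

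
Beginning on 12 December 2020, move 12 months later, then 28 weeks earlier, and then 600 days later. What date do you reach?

Counting forward 12 months from December 12, 2020:
month 12 + 12 = 24, which is month 12 of year 2021 → December 2021.
Day 12 is valid in December, giving December 12, 2021.
Counting back 28 weeks (= 196 days) from December 12, 2021:
Going back 12 days from December 12, 2021 reaches the end of the previous month; 196 − 12 = 184 left.
November 2021 has 30 days: 184 − 30 = 154 left.
October 2021 has 31 days: 154 − 31 = 123 left.
September 2021 has 30 days: 123 − 30 = 93 left.
August 2021 has 31 days: 93 − 31 = 62 left.
July 2021 has 31 days: 62 − 31 = 31 left.
June 2021 has 30 days: 31 − 30 = 1 left.
May 2021 has 31 days; 31 − 1 = 30 → May 30, 2021.
Advancing 600 days from May 30, 2021:
May has 31 days, so 31 − 30 = 1 day remains after May 30, 2021; 600 − 1 = 599 left.
June 2021 has 30 days: 599 − 30 = 569 left.
July 2021 has 31 days: 569 − 31 = 538 left.
August 2021 has 31 days: 538 − 31 = 507 left.
September 2021 has 30 days: 507 − 30 = 477 left.
October 2021 has 31 days: 477 − 31 = 446 left.
November 2021 has 30 days: 446 − 30 = 416 left.
December 2021 has 31 days: 416 − 31 = 385 left.
January 2022 has 31 days: 385 − 31 = 354 left.
February 2022 has 28 days (2022 is not a leap year): 354 − 28 = 326 left.
March 2022 has 31 days: 326 − 31 = 295 left.
April 2022 has 30 days: 295 − 30 = 265 left.
May 2022 has 31 days: 265 − 31 = 234 left.
June 2022 has 30 days: 234 − 30 = 204 left.
July 2022 has 31 days: 204 − 31 = 173 left.
August 2022 has 31 days: 173 − 31 = 142 left.
September 2022 has 30 days: 142 − 30 = 112 left.
October 2022 has 31 days: 112 − 31 = 81 left.
November 2022 has 30 days: 81 − 30 = 51 left.
December 2022 has 31 days: 51 − 31 = 20 left.
20 days into January 2023 → January 20, 2023.

January 20, 2023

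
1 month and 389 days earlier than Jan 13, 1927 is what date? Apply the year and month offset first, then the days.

Going back 1 month and 389 days from January 13, 1927: first the month/year part, then the days.
month 1 − 1 = 0, which is month 12 of year 1926 → December 1926.
Day 13 is valid in December, giving December 13, 1926.
Now subtract 389 days from December 13, 1926.
Going back 13 days from December 13, 1926 reaches the end of the previous month; 389 − 13 = 376 left.
November 1926 has 30 days: 376 − 30 = 346 left.
October 1926 has 31 days: 346 − 31 = 315 left.
September 1926 has 30 days: 315 − 30 = 285 left.
August 1926 has 31 days: 285 − 31 = 254 left.
July 1926 has 31 days: 254 − 31 = 223 left.
June 1926 has 30 days: 223 − 30 = 193 left.
May 1926 has 31 days: 193 − 31 = 162 left.
April 1926 has 30 days: 162 − 30 = 132 left.
March 1926 has 31 days: 132 − 31 = 101 left.
February 1926 has 28 days (1926 is not a leap year): 101 − 28 = 73 left.
January 1926 has 31 days: 73 − 31 = 42 left.
December 1925 has 31 days: 42 − 31 = 11 left.
November 1925 has 30 days; 30 − 11 = 19 → November 19, 1925.

November 19, 1925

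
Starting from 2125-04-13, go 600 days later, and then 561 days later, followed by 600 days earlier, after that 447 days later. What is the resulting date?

Adding 600 days from April 13, 2125:
April has 30 days, so 30 − 13 = 17 days remain after April 13, 2125; 600 − 17 = 583 left.
May 2125 has 31 days: 583 − 31 = 552 left.
June 2125 has 30 days: 552 − 30 = 522 left.
July 2125 has 31 days: 522 − 31 = 491 left.
August 2125 has 31 days: 491 − 31 = 460 left.
September 2125 has 30 days: 460 − 30 = 430 left.
October 2125 has 31 days: 430 − 31 = 399 left.
November 2125 has 30 days: 399 − 30 = 369 left.
December 2125 has 31 days: 369 − 31 = 338 left.
January 2126 has 31 days: 338 − 31 = 307 left.
February 2126 has 28 days (2126 is not a leap year): 307 − 28 = 279 left.
March 2126 has 31 days: 279 − 31 = 248 left.
April 2126 has 30 days: 248 − 30 = 218 left.
May 2126 has 31 days: 218 − 31 = 187 left.
June 2126 has 30 days: 187 − 30 = 157 left.
July 2126 has 31 days: 157 − 31 = 126 left.
August 2126 has 31 days: 126 − 31 = 95 left.
September 2126 has 30 days: 95 − 30 = 65 left.
October 2126 has 31 days: 65 − 31 = 34 left.
November 2126 has 30 days: 34 − 30 = 4 left.
4 days into December 2126 → December 4, 2126.
Adding 561 days from December 4, 2126:
December has 31 days, so 31 − 4 = 27 days remain after December 4, 2126; 561 − 27 = 534 left.
January 2127 has 31 days: 534 − 31 = 503 left.
February 2127 has 28 days (2127 is not a leap year): 503 − 28 = 475 left.
March 2127 has 31 days: 475 − 31 = 444 left.
April 2127 has 30 days: 444 − 30 = 414 left.
May 2127 has 31 days: 414 − 31 = 383 left.
June 2127 has 30 days: 383 − 30 = 353 left.
July 2127 has 31 days: 353 − 31 = 322 left.
August 2127 has 31 days: 322 − 31 = 291 left.
September 2127 has 30 days: 291 − 30 = 261 left.
October 2127 has 31 days: 261 − 31 = 230 left.
November 2127 has 30 days: 230 − 30 = 200 left.
December 2127 has 31 days: 200 − 31 = 169 left.
January 2128 has 31 days: 169 − 31 = 138 left.
February 2128 has 29 days (2128 is a leap year): 138 − 29 = 109 left.
March 2128 has 31 days: 109 − 31 = 78 left.
April 2128 has 30 days: 78 − 30 = 48 left.
May 2128 has 31 days: 48 − 31 = 17 left.
17 days into June 2128 → June 17, 2128.
Going back 600 days from June 17, 2128:
Going back 17 days from June 17, 2128 reaches the end of the previous month; 600 − 17 = 583 left.
May 2128 has 31 days: 583 − 31 = 552 left.
April 2128 has 30 days: 552 − 30 = 522 left.
March 2128 has 31 days: 522 − 31 = 491 left.
February 2128 has 29 days (2128 is a leap year): 491 − 29 = 462 left.
January 2128 has 31 days: 462 − 31 = 431 left.
December 2127 has 31 days: 431 − 31 = 400 left.
November 2127 has 30 days: 400 − 30 = 370 left.
October 2127 has 31 days: 370 − 31 = 339 left.
September 2127 has 30 days: 339 − 30 = 309 left.
August 2127 has 31 days: 309 − 31 = 278 left.
July 2127 has 31 days: 278 − 31 = 247 left.
June 2127 has 30 days: 247 − 30 = 217 left.
May 2127 has 31 days: 217 − 31 = 186 left.
April 2127 has 30 days: 186 − 30 = 156 left.
March 2127 has 31 days: 156 − 31 = 125 left.
February 2127 has 28 days (2127 is not a leap year): 125 − 28 = 97 left.
January 2127 has 31 days: 97 − 31 = 66 left.
December 2126 has 31 days: 66 − 31 = 35 left.
November 2126 has 30 days: 35 − 30 = 5 left.
October 2126 has 31 days; 31 − 5 = 26 → October 26, 2126.
Advancing 447 days from October 26, 2126:
October has 31 days, so 31 − 26 = 5 days remain after October 26, 2126; 447 − 5 = 442 left.
November 2126 has 30 days: 442 − 30 = 412 left.
December 2126 has 31 days: 412 − 31 = 381 left.
January 2127 has 31 days: 381 − 31 = 350 left.
February 2127 has 28 days (2127 is not a leap year): 350 − 28 = 322 left.
March 2127 has 31 days: 322 − 31 = 291 left.
April 2127 has 30 days: 291 − 30 = 261 left.
May 2127 has 31 days: 261 − 31 = 230 left.
June 2127 has 30 days: 230 − 30 = 200 left.
July 2127 has 31 days: 200 − 31 = 169 left.
August 2127 has 31 days: 169 − 31 = 138 left.
September 2127 has 30 days: 138 − 30 = 108 left.
October 2127 has 31 days: 108 − 31 = 77 left.
November 2127 has 30 days: 77 − 30 = 47 left.
December 2127 has 31 days: 47 − 31 = 16 left.
16 days into January 2128 → January 16, 2128.

January 16, 2128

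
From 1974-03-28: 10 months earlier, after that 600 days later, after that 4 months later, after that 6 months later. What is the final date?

Subtracting 10 months from March 28, 1974:
month 3 − 10 = -7, which is month 5 of year 1973 → May 1973.
Day 28 is valid in May, giving May 28, 1973.
Counting forward 600 days from May 28, 1973:
May has 31 days, so 31 − 28 = 3 days remain after May 28, 1973; 600 − 3 = 597 left.
June 1973 has 30 days: 597 − 30 = 567 left.
July 1973 has 31 days: 567 − 31 = 536 left.
August 1973 has 31 days: 536 − 31 = 505 left.
September 1973 has 30 days: 505 − 30 = 475 left.
October 1973 has 31 days: 475 − 31 = 444 left.
November 1973 has 30 days: 444 − 30 = 414 left.
December 1973 has 31 days: 414 − 31 = 383 left.
January 1974 has 31 days: 383 − 31 = 352 left.
February 1974 has 28 days (1974 is not a leap year): 352 − 28 = 324 left.
March 1974 has 31 days: 324 − 31 = 293 left.
April 1974 has 30 days: 293 − 30 = 263 left.
May 1974 has 31 days: 263 − 31 = 232 left.
June 1974 has 30 days: 232 − 30 = 202 left.
July 1974 has 31 days: 202 − 31 = 171 left.
August 1974 has 31 days: 171 − 31 = 140 left.
September 1974 has 30 days: 140 − 30 = 110 left.
October 1974 has 31 days: 110 − 31 = 79 left.
November 1974 has 30 days: 79 − 30 = 49 left.
December 1974 has 31 days: 49 − 31 = 18 left.
18 days into January 1975 → January 18, 1975.
Adding 4 months from January 18, 1975:
month 1 + 4 = 5 → May 1975.
Day 18 is valid in May, giving May 18, 1975.
Adding 6 months from May 18, 1975:
month 5 + 6 = 11 → November 1975.
Day 18 is valid in November, giving November 18, 1975.

November 18, 1975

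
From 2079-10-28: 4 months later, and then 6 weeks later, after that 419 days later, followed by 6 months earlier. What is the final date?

Advancing 4 months from October 28, 2079:
month 10 + 4 = 14, which is month 2 of year 2080 → February 2080.
Day 28 is valid in February, giving February 28, 2080.
Advancing 6 weeks (= 42 days) from February 28, 2080:
February has 29 days, so 29 − 28 = 1 day remains after February 28, 2080; 42 − 1 = 41 left.
March 2080 has 31 days: 41 − 31 = 10 left.
10 days into April 2080 → April 10, 2080.
Counting forward 419 days from April 10, 2080:
April has 30 days, so 30 − 10 = 20 days remain after April 10, 2080; 419 − 20 = 399 left.
May 2080 has 31 days: 399 − 31 = 368 left.
June 2080 has 30 days: 368 − 30 = 338 left.
July 2080 has 31 days: 338 − 31 = 307 left.
August 2080 has 31 days: 307 − 31 = 276 left.
September 2080 has 30 days: 276 − 30 = 246 left.
October 2080 has 31 days: 246 − 31 = 215 left.
November 2080 has 30 days: 215 − 30 = 185 left.
December 2080 has 31 days: 185 − 31 = 154 left.
January 2081 has 31 days: 154 − 31 = 123 left.
February 2081 has 28 days (2081 is not a leap year): 123 − 28 = 95 left.
March 2081 has 31 days: 95 − 31 = 64 left.
April 2081 has 30 days: 64 − 30 = 34 left.
May 2081 has 31 days: 34 − 31 = 3 left.
3 days into June 2081 → June 3, 2081.
Going back 6 months from June 3, 2081:
month 6 − 6 = 0, which is month 12 of year 2080 → December 2080.
Day 3 is valid in December, giving December 3, 2080.

December 3, 2080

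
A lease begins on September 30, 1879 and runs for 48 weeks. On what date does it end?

Counting forward 48 weeks = 336 days from September 30, 1879.
September has 30 days, so 30 − 30 = 0 days remain after September 30, 1879; 336 − 0 = 336 left.
October 1879 has 31 days: 336 − 31 = 305 left.
November 1879 has 30 days: 305 − 30 = 275 left.
December 1879 has 31 days: 275 − 31 = 244 left.
January 1880 has 31 days: 244 − 31 = 213 left.
February 1880 has 29 days (1880 is a leap year): 213 − 29 = 184 left.
March 1880 has 31 days: 184 − 31 = 153 left.
April 1880 has 30 days: 153 − 30 = 123 left.
May 1880 has 31 days: 123 − 31 = 92 left.
June 1880 has 30 days: 92 − 30 = 62 left.
July 1880 has 31 days: 62 − 31 = 31 left.
31 days into August 1880 → August 31, 1880.

August 31, 1880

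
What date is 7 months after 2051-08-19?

March 19, 2052

Adding 7 months from August 19, 2051.
month 8 + 7 = 15, which is month 3 of year 2052 → March 2052.
Day 19 is valid in March, giving March 19, 2052.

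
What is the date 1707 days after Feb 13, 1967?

October 17, 1971

Advancing 1707 days from February 13, 1967.
February has 28 days, so 28 − 13 = 15 days remain after February 13, 1967; 1707 − 15 = 1692 left.
March 1967 has 31 days: 1692 − 31 = 1661 left.
April 1967 has 30 days: 1661 − 30 = 1631 left.
May 1967 has 31 days: 1631 − 31 = 1600 left.
June 1967 has 30 days: 1600 − 30 = 1570 left.
July 1967 has 31 days: 1570 − 31 = 1539 left.
August 1967 has 31 days: 1539 − 31 = 1508 left.
September 1967 has 30 days: 1508 − 30 = 1478 left.
October 1967 has 31 days: 1478 − 31 = 1447 left.
November 1967 has 30 days: 1447 − 30 = 1417 left.
December 1967 has 31 days: 1417 − 31 = 1386 left.
January 1968 has 31 days: 1386 − 31 = 1355 left.
February 1968 has 29 days (1968 is a leap year): 1355 − 29 = 1326 left.
March 1968 has 31 days: 1326 − 31 = 1295 left.
April 1968 has 30 days: 1295 − 30 = 1265 left.
May 1968 has 31 days: 1265 − 31 = 1234 left.
June 1968 has 30 days: 1234 − 30 = 1204 left.
July 1968 has 31 days: 1204 − 31 = 1173 left.
August 1968 has 31 days: 1173 − 31 = 1142 left.
September 1968 has 30 days: 1142 − 30 = 1112 left.
October 1968 has 31 days: 1112 − 31 = 1081 left.
November 1968 has 30 days: 1081 − 30 = 1051 left.
December 1968 has 31 days: 1051 − 31 = 1020 left.
January 1969 has 31 days: 1020 − 31 = 989 left.
February 1969 has 28 days (1969 is not a leap year): 989 − 28 = 961 left.
March 1969 has 31 days: 961 − 31 = 930 left.
April 1969 has 30 days: 930 − 30 = 900 left.
May 1969 has 31 days: 900 − 31 = 869 left.
June 1969 has 30 days: 869 − 30 = 839 left.
July 1969 has 31 days: 839 − 31 = 808 left.
August 1969 has 31 days: 808 − 31 = 777 left.
September 1969 has 30 days: 777 − 30 = 747 left.
October 1969 has 31 days: 747 − 31 = 716 left.
November 1969 has 30 days: 716 − 30 = 686 left.
December 1969 has 31 days: 686 − 31 = 655 left.
January 1970 has 31 days: 655 − 31 = 624 left.
February 1970 has 28 days (1970 is not a leap year): 624 − 28 = 596 left.
March 1970 has 31 days: 596 − 31 = 565 left.
April 1970 has 30 days: 565 − 30 = 535 left.
May 1970 has 31 days: 535 − 31 = 504 left.
June 1970 has 30 days: 504 − 30 = 474 left.
July 1970 has 31 days: 474 − 31 = 443 left.
August 1970 has 31 days: 443 − 31 = 412 left.
September 1970 has 30 days: 412 − 30 = 382 left.
October 1970 has 31 days: 382 − 31 = 351 left.
November 1970 has 30 days: 351 − 30 = 321 left.
December 1970 has 31 days: 321 − 31 = 290 left.
January 1971 has 31 days: 290 − 31 = 259 left.
February 1971 has 28 days (1971 is not a leap year): 259 − 28 = 231 left.
March 1971 has 31 days: 231 − 31 = 200 left.
April 1971 has 30 days: 200 − 30 = 170 left.
May 1971 has 31 days: 170 − 31 = 139 left.
June 1971 has 30 days: 139 − 30 = 109 left.
July 1971 has 31 days: 109 − 31 = 78 left.
August 1971 has 31 days: 78 − 31 = 47 left.
September 1971 has 30 days: 47 − 30 = 17 left.
17 days into October 1971 → October 17, 1971.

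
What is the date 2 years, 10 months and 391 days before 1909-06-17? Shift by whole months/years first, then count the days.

Subtracting 2 years, 10 months and 391 days from June 17, 1909: first the month/year part, then the days.
-2 years → 1907; month 6 − 10 = -4, which is month 8 of year 1906 → August 1906.
Day 17 is valid in August, giving August 17, 1906.
Now subtract 391 days from August 17, 1906.
Going back 17 days from August 17, 1906 reaches the end of the previous month; 391 − 17 = 374 left.
July 1906 has 31 days: 374 − 31 = 343 left.
June 1906 has 30 days: 343 − 30 = 313 left.
May 1906 has 31 days: 313 − 31 = 282 left.
April 1906 has 30 days: 282 − 30 = 252 left.
March 1906 has 31 days: 252 − 31 = 221 left.
February 1906 has 28 days (1906 is not a leap year): 221 − 28 = 193 left.
January 1906 has 31 days: 193 − 31 = 162 left.
December 1905 has 31 days: 162 − 31 = 131 left.
November 1905 has 30 days: 131 − 30 = 101 left.
October 1905 has 31 days: 101 − 31 = 70 left.
September 1905 has 30 days: 70 − 30 = 40 left.
August 1905 has 31 days: 40 − 31 = 9 left.
July 1905 has 31 days; 31 − 9 = 22 → July 22, 1905.

July 22, 1905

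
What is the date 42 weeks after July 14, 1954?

May 4, 1955

Adding 42 weeks = 294 days from July 14, 1954.
July has 31 days, so 31 − 14 = 17 days remain after July 14, 1954; 294 − 17 = 277 left.
August 1954 has 31 days: 277 − 31 = 246 left.
September 1954 has 30 days: 246 − 30 = 216 left.
October 1954 has 31 days: 216 − 31 = 185 left.
November 1954 has 30 days: 185 − 30 = 155 left.
December 1954 has 31 days: 155 − 31 = 124 left.
January 1955 has 31 days: 124 − 31 = 93 left.
February 1955 has 28 days (1955 is not a leap year): 93 − 28 = 65 left.
March 1955 has 31 days: 65 − 31 = 34 left.
April 1955 has 30 days: 34 − 30 = 4 left.
4 days into May 1955 → May 4, 1955.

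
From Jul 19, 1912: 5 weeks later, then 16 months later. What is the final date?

Advancing 5 weeks (= 35 days) from July 19, 1912:
July has 31 days, so 31 − 19 = 12 days remain after July 19, 1912; 35 − 12 = 23 left.
23 days into August 1912 → August 23, 1912.
Adding 16 months from August 23, 1912:
month 8 + 16 = 24, which is month 12 of year 1913 → December 1913.
Day 23 is valid in December, giving December 23, 1913.

December 23, 1913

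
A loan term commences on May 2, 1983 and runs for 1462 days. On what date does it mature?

Counting forward 1462 days from May 2, 1983.
May has 31 days, so 31 − 2 = 29 days remain after May 2, 1983; 1462 − 29 = 1433 left.
June 1983 has 30 days: 1433 − 30 = 1403 left.
July 1983 has 31 days: 1403 − 31 = 1372 left.
August 1983 has 31 days: 1372 − 31 = 1341 left.
September 1983 has 30 days: 1341 − 30 = 1311 left.
October 1983 has 31 days: 1311 − 31 = 1280 left.
November 1983 has 30 days: 1280 − 30 = 1250 left.
December 1983 has 31 days: 1250 − 31 = 1219 left.
January 1984 has 31 days: 1219 − 31 = 1188 left.
February 1984 has 29 days (1984 is a leap year): 1188 − 29 = 1159 left.
March 1984 has 31 days: 1159 − 31 = 1128 left.
April 1984 has 30 days: 1128 − 30 = 1098 left.
May 1984 has 31 days: 1098 − 31 = 1067 left.
June 1984 has 30 days: 1067 − 30 = 1037 left.
July 1984 has 31 days: 1037 − 31 = 1006 left.
August 1984 has 31 days: 1006 − 31 = 975 left.
September 1984 has 30 days: 975 − 30 = 945 left.
October 1984 has 31 days: 945 − 31 = 914 left.
November 1984 has 30 days: 914 − 30 = 884 left.
December 1984 has 31 days: 884 − 31 = 853 left.
January 1985 has 31 days: 853 − 31 = 822 left.
February 1985 has 28 days (1985 is not a leap year): 822 − 28 = 794 left.
March 1985 has 31 days: 794 − 31 = 763 left.
April 1985 has 30 days: 763 − 30 = 733 left.
May 1985 has 31 days: 733 − 31 = 702 left.
June 1985 has 30 days: 702 − 30 = 672 left.
July 1985 has 31 days: 672 − 31 = 641 left.
August 1985 has 31 days: 641 − 31 = 610 left.
September 1985 has 30 days: 610 − 30 = 580 left.
October 1985 has 31 days: 580 − 31 = 549 left.
November 1985 has 30 days: 549 − 30 = 519 left.
December 1985 has 31 days: 519 − 31 = 488 left.
January 1986 has 31 days: 488 − 31 = 457 left.
February 1986 has 28 days (1986 is not a leap year): 457 − 28 = 429 left.
March 1986 has 31 days: 429 − 31 = 398 left.
April 1986 has 30 days: 398 − 30 = 368 left.
May 1986 has 31 days: 368 − 31 = 337 left.
June 1986 has 30 days: 337 − 30 = 307 left.
July 1986 has 31 days: 307 − 31 = 276 left.
August 1986 has 31 days: 276 − 31 = 245 left.
September 1986 has 30 days: 245 − 30 = 215 left.
October 1986 has 31 days: 215 − 31 = 184 left.
November 1986 has 30 days: 184 − 30 = 154 left.
December 1986 has 31 days: 154 − 31 = 123 left.
January 1987 has 31 days: 123 − 31 = 92 left.
February 1987 has 28 days (1987 is not a leap year): 92 − 28 = 64 left.
March 1987 has 31 days: 64 − 31 = 33 left.
April 1987 has 30 days: 33 − 30 = 3 left.
3 days into May 1987 → May 3, 1987.

May 3, 1987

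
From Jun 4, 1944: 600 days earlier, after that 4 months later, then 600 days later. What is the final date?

October 5, 1944

Subtracting 600 days from June 4, 1944:
Going back 4 days from June 4, 1944 reaches the end of the previous month; 600 − 4 = 596 left.
May 1944 has 31 days: 596 − 31 = 565 left.
April 1944 has 30 days: 565 − 30 = 535 left.
March 1944 has 31 days: 535 − 31 = 504 left.
February 1944 has 29 days (1944 is a leap year): 504 − 29 = 475 left.
January 1944 has 31 days: 475 − 31 = 444 left.
December 1943 has 31 days: 444 − 31 = 413 left.
November 1943 has 30 days: 413 − 30 = 383 left.
October 1943 has 31 days: 383 − 31 = 352 left.
September 1943 has 30 days: 352 − 30 = 322 left.
August 1943 has 31 days: 322 − 31 = 291 left.
July 1943 has 31 days: 291 − 31 = 260 left.
June 1943 has 30 days: 260 − 30 = 230 left.
May 1943 has 31 days: 230 − 31 = 199 left.
April 1943 has 30 days: 199 − 30 = 169 left.
March 1943 has 31 days: 169 − 31 = 138 left.
February 1943 has 28 days (1943 is not a leap year): 138 − 28 = 110 left.
January 1943 has 31 days: 110 − 31 = 79 left.
December 1942 has 31 days: 79 − 31 = 48 left.
November 1942 has 30 days: 48 − 30 = 18 left.
October 1942 has 31 days; 31 − 18 = 13 → October 13, 1942.
Advancing 4 months from October 13, 1942:
month 10 + 4 = 14, which is month 2 of year 1943 → February 1943.
Day 13 is valid in February, giving February 13, 1943.
Advancing 600 days from February 13, 1943:
February has 28 days, so 28 − 13 = 15 days remain after February 13, 1943; 600 − 15 = 585 left.
March 1943 has 31 days: 585 − 31 = 554 left.
April 1943 has 30 days: 554 − 30 = 524 left.
May 1943 has 31 days: 524 − 31 = 493 left.
June 1943 has 30 days: 493 − 30 = 463 left.
July 1943 has 31 days: 463 − 31 = 432 left.
August 1943 has 31 days: 432 − 31 = 401 left.
September 1943 has 30 days: 401 − 30 = 371 left.
October 1943 has 31 days: 371 − 31 = 340 left.
November 1943 has 30 days: 340 − 30 = 310 left.
December 1943 has 31 days: 310 − 31 = 279 left.
January 1944 has 31 days: 279 − 31 = 248 left.
February 1944 has 29 days (1944 is a leap year): 248 − 29 = 219 left.
March 1944 has 31 days: 219 − 31 = 188 left.
April 1944 has 30 days: 188 − 30 = 158 left.
May 1944 has 31 days: 158 − 31 = 127 left.
June 1944 has 30 days: 127 − 30 = 97 left.
July 1944 has 31 days: 97 − 31 = 66 left.
August 1944 has 31 days: 66 − 31 = 35 left.
September 1944 has 30 days: 35 − 30 = 5 left.
5 days into October 1944 → October 5, 1944.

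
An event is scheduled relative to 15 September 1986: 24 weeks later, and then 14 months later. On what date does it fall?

Counting forward 24 weeks (= 168 days) from September 15, 1986:
September has 30 days, so 30 − 15 = 15 days remain after September 15, 1986; 168 − 15 = 153 left.
October 1986 has 31 days: 153 − 31 = 122 left.
November 1986 has 30 days: 122 − 30 = 92 left.
December 1986 has 31 days: 92 − 31 = 61 left.
January 1987 has 31 days: 61 − 31 = 30 left.
February 1987 has 28 days (1987 is not a leap year): 30 − 28 = 2 left.
2 days into March 1987 → March 2, 1987.
Counting forward 14 months from March 2, 1987:
month 3 + 14 = 17, which is month 5 of year 1988 → May 1988.
Day 2 is valid in May, giving May 2, 1988.

May 2, 1988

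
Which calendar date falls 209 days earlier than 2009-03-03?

Going back 209 days from March 3, 2009.
Going back 3 days from March 3, 2009 reaches the end of the previous month; 209 − 3 = 206 left.
February 2009 has 28 days (2009 is not a leap year): 206 − 28 = 178 left.
January 2009 has 31 days: 178 − 31 = 147 left.
December 2008 has 31 days: 147 − 31 = 116 left.
November 2008 has 30 days: 116 − 30 = 86 left.
October 2008 has 31 days: 86 − 31 = 55 left.
September 2008 has 30 days: 55 − 30 = 25 left.
August 2008 has 31 days; 31 − 25 = 6 → August 6, 2008.

August 6, 2008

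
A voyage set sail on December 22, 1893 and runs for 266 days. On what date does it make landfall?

Advancing 266 days from December 22, 1893.
December has 31 days, so 31 − 22 = 9 days remain after December 22, 1893; 266 − 9 = 257 left.
January 1894 has 31 days: 257 − 31 = 226 left.
February 1894 has 28 days (1894 is not a leap year): 226 − 28 = 198 left.
March 1894 has 31 days: 198 − 31 = 167 left.
April 1894 has 30 days: 167 − 30 = 137 left.
May 1894 has 31 days: 137 − 31 = 106 left.
June 1894 has 30 days: 106 − 30 = 76 left.
July 1894 has 31 days: 76 − 31 = 45 left.
August 1894 has 31 days: 45 − 31 = 14 left.
14 days into September 1894 → September 14, 1894.

September 14, 1894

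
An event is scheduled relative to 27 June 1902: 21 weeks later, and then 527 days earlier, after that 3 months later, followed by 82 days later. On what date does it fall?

Advancing 21 weeks (= 147 days) from June 27, 1902:
June has 30 days, so 30 − 27 = 3 days remain after June 27, 1902; 147 − 3 = 144 left.
July 1902 has 31 days: 144 − 31 = 113 left.
August 1902 has 31 days: 113 − 31 = 82 left.
September 1902 has 30 days: 82 − 30 = 52 left.
October 1902 has 31 days: 52 − 31 = 21 left.
21 days into November 1902 → November 21, 1902.
Subtracting 527 days from November 21, 1902:
Going back 21 days from November 21, 1902 reaches the end of the previous month; 527 − 21 = 506 left.
October 1902 has 31 days: 506 − 31 = 475 left.
September 1902 has 30 days: 475 − 30 = 445 left.
August 1902 has 31 days: 445 − 31 = 414 left.
July 1902 has 31 days: 414 − 31 = 383 left.
June 1902 has 30 days: 383 − 30 = 353 left.
May 1902 has 31 days: 353 − 31 = 322 left.
April 1902 has 30 days: 322 − 30 = 292 left.
March 1902 has 31 days: 292 − 31 = 261 left.
February 1902 has 28 days (1902 is not a leap year): 261 − 28 = 233 left.
January 1902 has 31 days: 233 − 31 = 202 left.
December 1901 has 31 days: 202 − 31 = 171 left.
November 1901 has 30 days: 171 − 30 = 141 left.
October 1901 has 31 days: 141 − 31 = 110 left.
September 1901 has 30 days: 110 − 30 = 80 left.
August 1901 has 31 days: 80 − 31 = 49 left.
July 1901 has 31 days: 49 − 31 = 18 left.
June 1901 has 30 days; 30 − 18 = 12 → June 12, 1901.
Counting forward 3 months from June 12, 1901:
month 6 + 3 = 9 → September 1901.
Day 12 is valid in September, giving September 12, 1901.
Counting forward 82 days from September 12, 1901:
September has 30 days, so 30 − 12 = 18 days remain after September 12, 1901; 82 − 18 = 64 left.
October 1901 has 31 days: 64 − 31 = 33 left.
November 1901 has 30 days: 33 − 30 = 3 left.
3 days into December 1901 → December 3, 1901.

December 3, 1901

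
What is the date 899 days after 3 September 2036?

February 19, 2039

Advancing 899 days from September 3, 2036.
September has 30 days, so 30 − 3 = 27 days remain after September 3, 2036; 899 − 27 = 872 left.
October 2036 has 31 days: 872 − 31 = 841 left.
November 2036 has 30 days: 841 − 30 = 811 left.
December 2036 has 31 days: 811 − 31 = 780 left.
January 2037 has 31 days: 780 − 31 = 749 left.
February 2037 has 28 days (2037 is not a leap year): 749 − 28 = 721 left.
March 2037 has 31 days: 721 − 31 = 690 left.
April 2037 has 30 days: 690 − 30 = 660 left.
May 2037 has 31 days: 660 − 31 = 629 left.
June 2037 has 30 days: 629 − 30 = 599 left.
July 2037 has 31 days: 599 − 31 = 568 left.
August 2037 has 31 days: 568 − 31 = 537 left.
September 2037 has 30 days: 537 − 30 = 507 left.
October 2037 has 31 days: 507 − 31 = 476 left.
November 2037 has 30 days: 476 − 30 = 446 left.
December 2037 has 31 days: 446 − 31 = 415 left.
January 2038 has 31 days: 415 − 31 = 384 left.
February 2038 has 28 days (2038 is not a leap year): 384 − 28 = 356 left.
March 2038 has 31 days: 356 − 31 = 325 left.
April 2038 has 30 days: 325 − 30 = 295 left.
May 2038 has 31 days: 295 − 31 = 264 left.
June 2038 has 30 days: 264 − 30 = 234 left.
July 2038 has 31 days: 234 − 31 = 203 left.
August 2038 has 31 days: 203 − 31 = 172 left.
September 2038 has 30 days: 172 − 30 = 142 left.
October 2038 has 31 days: 142 − 31 = 111 left.
November 2038 has 30 days: 111 − 30 = 81 left.
December 2038 has 31 days: 81 − 31 = 50 left.
January 2039 has 31 days: 50 − 31 = 19 left.
19 days into February 2039 → February 19, 2039.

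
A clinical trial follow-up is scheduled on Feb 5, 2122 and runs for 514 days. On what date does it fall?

Advancing 514 days from February 5, 2122.
February has 28 days, so 28 − 5 = 23 days remain after February 5, 2122; 514 − 23 = 491 left.
March 2122 has 31 days: 491 − 31 = 460 left.
April 2122 has 30 days: 460 − 30 = 430 left.
May 2122 has 31 days: 430 − 31 = 399 left.
June 2122 has 30 days: 399 − 30 = 369 left.
July 2122 has 31 days: 369 − 31 = 338 left.
August 2122 has 31 days: 338 − 31 = 307 left.
September 2122 has 30 days: 307 − 30 = 277 left.
October 2122 has 31 days: 277 − 31 = 246 left.
November 2122 has 30 days: 246 − 30 = 216 left.
December 2122 has 31 days: 216 − 31 = 185 left.
January 2123 has 31 days: 185 − 31 = 154 left.
February 2123 has 28 days (2123 is not a leap year): 154 − 28 = 126 left.
March 2123 has 31 days: 126 − 31 = 95 left.
April 2123 has 30 days: 95 − 30 = 65 left.
May 2123 has 31 days: 65 − 31 = 34 left.
June 2123 has 30 days: 34 − 30 = 4 left.
4 days into July 2123 → July 4, 2123.

July 4, 2123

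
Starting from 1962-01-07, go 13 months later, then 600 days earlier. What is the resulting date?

Advancing 13 months from January 7, 1962:
month 1 + 13 = 14, which is month 2 of year 1963 → February 1963.
Day 7 is valid in February, giving February 7, 1963.
Going back 600 days from February 7, 1963:
Going back 7 days from February 7, 1963 reaches the end of the previous month; 600 − 7 = 593 left.
January 1963 has 31 days: 593 − 31 = 562 left.
December 1962 has 31 days: 562 − 31 = 531 left.
November 1962 has 30 days: 531 − 30 = 501 left.
October 1962 has 31 days: 501 − 31 = 470 left.
September 1962 has 30 days: 470 − 30 = 440 left.
August 1962 has 31 days: 440 − 31 = 409 left.
July 1962 has 31 days: 409 − 31 = 378 left.
June 1962 has 30 days: 378 − 30 = 348 left.
May 1962 has 31 days: 348 − 31 = 317 left.
April 1962 has 30 days: 317 − 30 = 287 left.
March 1962 has 31 days: 287 − 31 = 256 left.
February 1962 has 28 days (1962 is not a leap year): 256 − 28 = 228 left.
January 1962 has 31 days: 228 − 31 = 197 left.
December 1961 has 31 days: 197 − 31 = 166 left.
November 1961 has 30 days: 166 − 30 = 136 left.
October 1961 has 31 days: 136 − 31 = 105 left.
September 1961 has 30 days: 105 − 30 = 75 left.
August 1961 has 31 days: 75 − 31 = 44 left.
July 1961 has 31 days: 44 − 31 = 13 left.
June 1961 has 30 days; 30 − 13 = 17 → June 17, 1961.

June 17, 1961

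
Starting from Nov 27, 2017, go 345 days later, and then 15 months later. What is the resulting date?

Counting forward 345 days from November 27, 2017:
November has 30 days, so 30 − 27 = 3 days remain after November 27, 2017; 345 − 3 = 342 left.
December 2017 has 31 days: 342 − 31 = 311 left.
January 2018 has 31 days: 311 − 31 = 280 left.
February 2018 has 28 days (2018 is not a leap year): 280 − 28 = 252 left.
March 2018 has 31 days: 252 − 31 = 221 left.
April 2018 has 30 days: 221 − 30 = 191 left.
May 2018 has 31 days: 191 − 31 = 160 left.
June 2018 has 30 days: 160 − 30 = 130 left.
July 2018 has 31 days: 130 − 31 = 99 left.
August 2018 has 31 days: 99 − 31 = 68 left.
September 2018 has 30 days: 68 − 30 = 38 left.
October 2018 has 31 days: 38 − 31 = 7 left.
7 days into November 2018 → November 7, 2018.
Advancing 15 months from November 7, 2018:
month 11 + 15 = 26, which is month 2 of year 2020 → February 2020.
Day 7 is valid in February, giving February 7, 2020.

February 7, 2020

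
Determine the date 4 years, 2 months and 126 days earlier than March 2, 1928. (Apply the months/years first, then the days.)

August 29, 1923

Going back 4 years, 2 months and 126 days from March 2, 1928: first the month/year part, then the days.
-4 years → 1924; month 3 − 2 = 1 → January 1924.
Day 2 is valid in January, giving January 2, 1924.
Now subtract 126 days from January 2, 1924.
Going back 2 days from January 2, 1924 reaches the end of the previous month; 126 − 2 = 124 left.
December 1923 has 31 days: 124 − 31 = 93 left.
November 1923 has 30 days: 93 − 30 = 63 left.
October 1923 has 31 days: 63 − 31 = 32 left.
September 1923 has 30 days: 32 − 30 = 2 left.
August 1923 has 31 days; 31 − 2 = 29 → August 29, 1923.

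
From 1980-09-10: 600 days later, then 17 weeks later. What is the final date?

August 30, 1982

Counting forward 600 days from September 10, 1980:
September has 30 days, so 30 − 10 = 20 days remain after September 10, 1980; 600 − 20 = 580 left.
October 1980 has 31 days: 580 − 31 = 549 left.
November 1980 has 30 days: 549 − 30 = 519 left.
December 1980 has 31 days: 519 − 31 = 488 left.
January 1981 has 31 days: 488 − 31 = 457 left.
February 1981 has 28 days (1981 is not a leap year): 457 − 28 = 429 left.
March 1981 has 31 days: 429 − 31 = 398 left.
April 1981 has 30 days: 398 − 30 = 368 left.
May 1981 has 31 days: 368 − 31 = 337 left.
June 1981 has 30 days: 337 − 30 = 307 left.
July 1981 has 31 days: 307 − 31 = 276 left.
August 1981 has 31 days: 276 − 31 = 245 left.
September 1981 has 30 days: 245 − 30 = 215 left.
October 1981 has 31 days: 215 − 31 = 184 left.
November 1981 has 30 days: 184 − 30 = 154 left.
December 1981 has 31 days: 154 − 31 = 123 left.
January 1982 has 31 days: 123 − 31 = 92 left.
February 1982 has 28 days (1982 is not a leap year): 92 − 28 = 64 left.
March 1982 has 31 days: 64 − 31 = 33 left.
April 1982 has 30 days: 33 − 30 = 3 left.
3 days into May 1982 → May 3, 1982.
Advancing 17 weeks (= 119 days) from May 3, 1982:
May has 31 days, so 31 − 3 = 28 days remain after May 3, 1982; 119 − 28 = 91 left.
June 1982 has 30 days: 91 − 30 = 61 left.
July 1982 has 31 days: 61 − 31 = 30 left.
30 days into August 1982 → August 30, 1982.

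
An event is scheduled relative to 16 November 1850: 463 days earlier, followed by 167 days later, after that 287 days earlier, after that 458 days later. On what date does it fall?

Subtracting 463 days from November 16, 1850:
Going back 16 days from November 16, 1850 reaches the end of the previous month; 463 − 16 = 447 left.
October 1850 has 31 days: 447 − 31 = 416 left.
September 1850 has 30 days: 416 − 30 = 386 left.
August 1850 has 31 days: 386 − 31 = 355 left.
July 1850 has 31 days: 355 − 31 = 324 left.
June 1850 has 30 days: 324 − 30 = 294 left.
May 1850 has 31 days: 294 − 31 = 263 left.
April 1850 has 30 days: 263 − 30 = 233 left.
March 1850 has 31 days: 233 − 31 = 202 left.
February 1850 has 28 days (1850 is not a leap year): 202 − 28 = 174 left.
January 1850 has 31 days: 174 − 31 = 143 left.
December 1849 has 31 days: 143 − 31 = 112 left.
November 1849 has 30 days: 112 − 30 = 82 left.
October 1849 has 31 days: 82 − 31 = 51 left.
September 1849 has 30 days: 51 − 30 = 21 left.
August 1849 has 31 days; 31 − 21 = 10 → August 10, 1849.
Adding 167 days from August 10, 1849:
August has 31 days, so 31 − 10 = 21 days remain after August 10, 1849; 167 − 21 = 146 left.
September 1849 has 30 days: 146 − 30 = 116 left.
October 1849 has 31 days: 116 − 31 = 85 left.
November 1849 has 30 days: 85 − 30 = 55 left.
December 1849 has 31 days: 55 − 31 = 24 left.
24 days into January 1850 → January 24, 1850.
Counting back 287 days from January 24, 1850:
Going back 24 days from January 24, 1850 reaches the end of the previous month; 287 − 24 = 263 left.
December 1849 has 31 days: 263 − 31 = 232 left.
November 1849 has 30 days: 232 − 30 = 202 left.
October 1849 has 31 days: 202 − 31 = 171 left.
September 1849 has 30 days: 171 − 30 = 141 left.
August 1849 has 31 days: 141 − 31 = 110 left.
July 1849 has 31 days: 110 − 31 = 79 left.
June 1849 has 30 days: 79 − 30 = 49 left.
May 1849 has 31 days: 49 − 31 = 18 left.
April 1849 has 30 days; 30 − 18 = 12 → April 12, 1849.
Adding 458 days from April 12, 1849:
April has 30 days, so 30 − 12 = 18 days remain after April 12, 1849; 458 − 18 = 440 left.
May 1849 has 31 days: 440 − 31 = 409 left.
June 1849 has 30 days: 409 − 30 = 379 left.
July 1849 has 31 days: 379 − 31 = 348 left.
August 1849 has 31 days: 348 − 31 = 317 left.
September 1849 has 30 days: 317 − 30 = 287 left.
October 1849 has 31 days: 287 − 31 = 256 left.
November 1849 has 30 days: 256 − 30 = 226 left.
December 1849 has 31 days: 226 − 31 = 195 left.
January 1850 has 31 days: 195 − 31 = 164 left.
February 1850 has 28 days (1850 is not a leap year): 164 − 28 = 136 left.
March 1850 has 31 days: 136 − 31 = 105 left.
April 1850 has 30 days: 105 − 30 = 75 left.
May 1850 has 31 days: 75 − 31 = 44 left.
June 1850 has 30 days: 44 − 30 = 14 left.
14 days into July 1850 → July 14, 1850.

July 14, 1850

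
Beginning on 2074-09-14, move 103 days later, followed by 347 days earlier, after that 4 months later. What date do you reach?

May 13, 2074

Advancing 103 days from September 14, 2074:
September has 30 days, so 30 − 14 = 16 days remain after September 14, 2074; 103 − 16 = 87 left.
October 2074 has 31 days: 87 − 31 = 56 left.
November 2074 has 30 days: 56 − 30 = 26 left.
26 days into December 2074 → December 26, 2074.
Going back 347 days from December 26, 2074:
Going back 26 days from December 26, 2074 reaches the end of the previous month; 347 − 26 = 321 left.
November 2074 has 30 days: 321 − 30 = 291 left.
October 2074 has 31 days: 291 − 31 = 260 left.
September 2074 has 30 days: 260 − 30 = 230 left.
August 2074 has 31 days: 230 − 31 = 199 left.
July 2074 has 31 days: 199 − 31 = 168 left.
June 2074 has 30 days: 168 − 30 = 138 left.
May 2074 has 31 days: 138 − 31 = 107 left.
April 2074 has 30 days: 107 − 30 = 77 left.
March 2074 has 31 days: 77 − 31 = 46 left.
February 2074 has 28 days (2074 is not a leap year): 46 − 28 = 18 left.
January 2074 has 31 days; 31 − 18 = 13 → January 13, 2074.
Adding 4 months from January 13, 2074:
month 1 + 4 = 5 → May 2074.
Day 13 is valid in May, giving May 13, 2074.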